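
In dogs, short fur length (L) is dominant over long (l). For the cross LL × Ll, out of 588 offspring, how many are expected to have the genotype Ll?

Punnett square for LL × Ll:
Offspring genotypes: 2 LL, 2 Ll
Total offspring: 4
Count with target: 2
Probability: 2/4 = 1/2
Expected count = 1/2 × 588 = 294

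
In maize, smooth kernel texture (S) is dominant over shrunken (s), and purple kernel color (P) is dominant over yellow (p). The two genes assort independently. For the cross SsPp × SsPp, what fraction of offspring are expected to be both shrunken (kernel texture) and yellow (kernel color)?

Dihybrid cross SsPp × SsPp — consider each gene separately:
kernel texture: Ss × Ss → 1 SS, 2 Ss, 1 ss → 3 S_ : 1 ss (out of 4)
kernel color: Pp × Pp → 1 PP, 2 Pp, 1 pp → 3 P_ : 1 pp (out of 4)
Looking for: shrunken (ss) and yellow (pp)
P(shrunken) = 1/4, P(yellow) = 1/4
P(both) = 1/4 × 1/4 = 1/16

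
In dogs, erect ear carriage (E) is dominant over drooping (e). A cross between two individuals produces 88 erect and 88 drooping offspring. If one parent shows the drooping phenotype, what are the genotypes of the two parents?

Observed offspring: 88 erect, 88 drooping
The observed ratio simplifies to 1:1. One parent shows drooping, so its genotype must be ee. A 1:1 offspring split requires the other parent to be heterozygous (Ee).
Parent genotypes: ee × Ee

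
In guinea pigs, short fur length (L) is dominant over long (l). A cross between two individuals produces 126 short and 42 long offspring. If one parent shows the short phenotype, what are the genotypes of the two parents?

Observed offspring: 126 short, 42 long
The observed ratio simplifies to 3:1. Long (ll) offspring appear, so each parent must contribute one l allele. The parent stated to show short carries L, so it is Ll. The other parent is then either Ll or ll: Ll × ll would give a 1:1 split, whereas Ll × Ll gives 3:1 — matching the data. So both parents are heterozygous (Ll × Ll).
Parent genotypes: Ll × Ll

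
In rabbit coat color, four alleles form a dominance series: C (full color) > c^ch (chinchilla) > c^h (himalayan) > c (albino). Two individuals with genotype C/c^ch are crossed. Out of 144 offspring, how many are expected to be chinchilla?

Cross: C/c^ch × C/c^ch
Allele dominance: C > c^ch > c^h > c
Offspring genotypes: 1 C/C, 2 C/c^ch, 1 c^ch/c^ch
Phenotype counts: 3 full color, 1 chinchilla
chinchilla: 1 out of 4 → fraction 1/4
Expected count = 1/4 × 144 = 36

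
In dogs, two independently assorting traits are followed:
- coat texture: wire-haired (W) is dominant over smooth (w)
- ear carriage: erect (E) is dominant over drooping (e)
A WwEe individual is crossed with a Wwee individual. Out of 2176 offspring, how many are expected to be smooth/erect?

Dihybrid cross WwEe × Wwee — consider each gene separately:
coat texture: Ww × Ww → 1 WW, 2 Ww, 1 ww → 3 W_ : 1 ww (out of 4)
ear carriage: Ee × ee → 2 Ee, 2 ee → 2 E_ : 2 ee (out of 4)
Combine (counts out of 4 × 4 = 16): wire-haired/erect (W_E_) = 3×2 = 6; wire-haired/drooping (W_ee) = 3×2 = 6; smooth/erect (wwE_) = 1×2 = 2; smooth/drooping (wwee) = 1×2 = 2
Phenotype counts (out of 16): 6 wire-haired/erect, 6 wire-haired/drooping, 2 smooth/erect, 2 smooth/drooping
smooth/erect: 2 out of 16 → fraction 1/8
Expected count = 1/8 × 2176 = 272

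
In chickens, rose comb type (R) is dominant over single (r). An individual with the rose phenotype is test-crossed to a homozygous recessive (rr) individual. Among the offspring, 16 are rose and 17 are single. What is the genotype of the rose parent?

Test cross: ? × rr
Offspring: 16 rose, 17 single — approximately 1:1.
A 1:1 ratio in a test cross indicates the unknown parent is heterozygous (Rr).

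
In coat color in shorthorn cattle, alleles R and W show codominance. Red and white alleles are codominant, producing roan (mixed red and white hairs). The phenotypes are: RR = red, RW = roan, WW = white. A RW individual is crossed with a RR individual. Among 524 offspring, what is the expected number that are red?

Punnett square for RW × RR:
Offspring genotypes: 2 RR, 2 RW
Phenotype counts: 2 red, 2 roan
red: 2 out of 4 → fraction 1/2
Expected count = 1/2 × 524 = 262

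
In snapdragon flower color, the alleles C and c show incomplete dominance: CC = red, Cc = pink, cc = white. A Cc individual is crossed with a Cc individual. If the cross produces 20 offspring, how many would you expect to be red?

Punnett square for Cc × Cc:
Offspring genotypes: 1 CC, 2 Cc, 1 cc
Phenotype counts: 1 red, 2 pink, 1 white
red: 1 out of 4 → fraction 1/4
Expected count = 1/4 × 20 = 5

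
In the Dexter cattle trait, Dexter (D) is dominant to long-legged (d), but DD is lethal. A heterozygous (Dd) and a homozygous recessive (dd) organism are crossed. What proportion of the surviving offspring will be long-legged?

Cross: Dd × dd
Punnett square offspring (before lethality): 2 Dd, 2 dd
No DD offspring are produced in this cross.
long-legged: 2 out of 4
Probability: 2/4 = 1/2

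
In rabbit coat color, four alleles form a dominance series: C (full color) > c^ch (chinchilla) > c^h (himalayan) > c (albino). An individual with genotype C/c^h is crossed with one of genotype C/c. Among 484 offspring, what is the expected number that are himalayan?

Cross: C/c^h × C/c
Allele dominance: C > c^ch > c^h > c
Offspring genotypes: 1 C/C, 1 C/c, 1 C/c^h, 1 c^h/c
Phenotype counts: 3 full color, 1 himalayan
himalayan: 1 out of 4 → fraction 1/4
Expected count = 1/4 × 484 = 121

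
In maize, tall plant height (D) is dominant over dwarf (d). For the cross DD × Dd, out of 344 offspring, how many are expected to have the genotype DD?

Punnett square for DD × Dd:
Offspring genotypes: 2 DD, 2 Dd
Total offspring: 4
Count with target: 2
Probability: 2/4 = 1/2
Expected count = 1/2 × 344 = 172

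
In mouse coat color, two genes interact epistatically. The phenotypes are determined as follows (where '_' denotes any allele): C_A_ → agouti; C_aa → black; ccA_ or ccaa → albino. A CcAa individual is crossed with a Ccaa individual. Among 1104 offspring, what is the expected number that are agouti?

Cross: CcAa × Ccaa — consider each gene separately:
C gene: Cc × Cc → 1 CC, 2 Cc, 1 cc → 3 C_ : 1 cc (out of 4)
A gene: Aa × aa → 2 Aa, 2 aa → 2 A_ : 2 aa (out of 4)
Genotype classes (out of 4 × 4 = 16): C_A_ = 3×2 = 6; C_aa = 3×2 = 6; ccA_ = 1×2 = 2; ccaa = 1×2 = 2
Apply the phenotype rules: C_A_ (6) → agouti; C_aa (6) → black; ccA_ (2) + ccaa (2) → albino
Phenotype counts (out of 16): 6 agouti, 6 black, 4 albino
agouti: 6 out of 16 → fraction 3/8
Expected count = 3/8 × 1104 = 414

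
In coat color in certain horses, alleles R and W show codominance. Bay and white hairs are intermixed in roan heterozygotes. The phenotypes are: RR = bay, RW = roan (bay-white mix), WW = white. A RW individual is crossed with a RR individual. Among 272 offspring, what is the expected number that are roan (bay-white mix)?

Punnett square for RW × RR:
Offspring genotypes: 2 RR, 2 RW
Phenotype counts: 2 bay, 2 roan (bay-white mix)
roan (bay-white mix): 2 out of 4 → fraction 1/2
Expected count = 1/2 × 272 = 136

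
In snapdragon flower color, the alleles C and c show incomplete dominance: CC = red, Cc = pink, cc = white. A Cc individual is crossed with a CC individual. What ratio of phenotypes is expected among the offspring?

Punnett square for Cc × CC:
Offspring genotypes: 2 CC, 2 Cc
Phenotype counts: 2 red, 2 pink
Ratio: 1 red : 1 pink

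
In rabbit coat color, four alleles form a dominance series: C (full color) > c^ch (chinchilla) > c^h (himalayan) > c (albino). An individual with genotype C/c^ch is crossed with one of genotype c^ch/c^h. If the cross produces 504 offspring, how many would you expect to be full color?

Cross: C/c^ch × c^ch/c^h
Allele dominance: C > c^ch > c^h > c
Offspring genotypes: 1 C/c^ch, 1 C/c^h, 1 c^ch/c^ch, 1 c^ch/c^h
Phenotype counts: 2 full color, 2 chinchilla
full color: 2 out of 4 → fraction 1/2
Expected count = 1/2 × 504 = 252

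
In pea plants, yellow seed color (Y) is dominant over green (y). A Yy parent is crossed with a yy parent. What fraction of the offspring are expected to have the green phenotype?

Punnett square for Yy × yy:
Offspring genotypes: 2 Yy, 2 yy
Total offspring: 4
Count with target: 2
Probability: 2/4 = 1/2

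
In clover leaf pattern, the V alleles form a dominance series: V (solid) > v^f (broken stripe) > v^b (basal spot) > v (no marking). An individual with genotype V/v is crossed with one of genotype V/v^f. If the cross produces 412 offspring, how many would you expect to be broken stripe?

Cross: V/v × V/v^f
Allele dominance: V > v^f > v^b > v
Offspring genotypes: 1 V/V, 1 V/v^f, 1 V/v, 1 v^f/v
Phenotype counts: 3 solid, 1 broken stripe
broken stripe: 1 out of 4 → fraction 1/4
Expected count = 1/4 × 412 = 103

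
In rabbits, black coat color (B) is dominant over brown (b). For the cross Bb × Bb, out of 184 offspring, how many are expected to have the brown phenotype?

Punnett square for Bb × Bb:
Offspring genotypes: 1 BB, 2 Bb, 1 bb
Total offspring: 4
Count with target: 1
Probability: 1/4
Expected count = 1/4 × 184 = 46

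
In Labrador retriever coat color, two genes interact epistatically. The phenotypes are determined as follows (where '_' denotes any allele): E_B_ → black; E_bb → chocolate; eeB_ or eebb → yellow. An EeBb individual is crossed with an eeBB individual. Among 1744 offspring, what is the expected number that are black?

Cross: EeBb × eeBB — consider each gene separately:
E gene: Ee × ee → 2 Ee, 2 ee → 2 E_ : 2 ee (out of 4)
B gene: Bb × BB → 2 BB, 2 Bb → 4 B_ (out of 4)
Genotype classes (out of 4 × 4 = 16): E_B_ = 2×4 = 8; eeB_ = 2×4 = 8
Apply the phenotype rules: E_B_ (8) → black; eeB_ (8) → yellow
Phenotype counts (out of 16): 8 black, 8 yellow
black: 8 out of 16 → fraction 1/2
Expected count = 1/2 × 1744 = 872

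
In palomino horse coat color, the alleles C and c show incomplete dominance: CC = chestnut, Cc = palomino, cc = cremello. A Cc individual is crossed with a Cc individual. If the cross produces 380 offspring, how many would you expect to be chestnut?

Punnett square for Cc × Cc:
Offspring genotypes: 1 CC, 2 Cc, 1 cc
Phenotype counts: 1 chestnut, 2 palomino, 1 cremello
chestnut: 1 out of 4 → fraction 1/4
Expected count = 1/4 × 380 = 95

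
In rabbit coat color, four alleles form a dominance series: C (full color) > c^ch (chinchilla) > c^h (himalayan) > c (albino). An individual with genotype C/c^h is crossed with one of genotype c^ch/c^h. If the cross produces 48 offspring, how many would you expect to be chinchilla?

Cross: C/c^h × c^ch/c^h
Allele dominance: C > c^ch > c^h > c
Offspring genotypes: 1 C/c^ch, 1 C/c^h, 1 c^ch/c^h, 1 c^h/c^h
Phenotype counts: 2 full color, 1 chinchilla, 1 himalayan
chinchilla: 1 out of 4 → fraction 1/4
Expected count = 1/4 × 48 = 12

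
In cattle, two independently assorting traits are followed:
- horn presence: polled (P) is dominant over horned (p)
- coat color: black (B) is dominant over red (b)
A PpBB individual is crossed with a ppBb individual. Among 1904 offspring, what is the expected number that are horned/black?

Dihybrid cross PpBB × ppBb — consider each gene separately:
horn presence: Pp × pp → 2 Pp, 2 pp → 2 P_ : 2 pp (out of 4)
coat color: BB × Bb → 2 BB, 2 Bb → 4 B_ (out of 4)
Combine (counts out of 4 × 4 = 16): polled/black (P_B_) = 2×4 = 8; horned/black (ppB_) = 2×4 = 8
Phenotype counts (out of 16): 8 polled/black, 8 horned/black
horned/black: 8 out of 16 → fraction 1/2
Expected count = 1/2 × 1904 = 952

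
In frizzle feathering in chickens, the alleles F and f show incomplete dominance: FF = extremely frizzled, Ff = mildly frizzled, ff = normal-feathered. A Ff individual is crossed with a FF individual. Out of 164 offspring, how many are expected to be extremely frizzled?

Punnett square for Ff × FF:
Offspring genotypes: 2 FF, 2 Ff
Phenotype counts: 2 extremely frizzled, 2 mildly frizzled
extremely frizzled: 2 out of 4 → fraction 1/2
Expected count = 1/2 × 164 = 82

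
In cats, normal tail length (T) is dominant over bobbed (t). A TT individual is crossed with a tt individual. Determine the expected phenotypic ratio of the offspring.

Punnett square for TT × tt:
Offspring genotypes: 4 Tt
normal: 4, bobbed: 0
Ratio: all normal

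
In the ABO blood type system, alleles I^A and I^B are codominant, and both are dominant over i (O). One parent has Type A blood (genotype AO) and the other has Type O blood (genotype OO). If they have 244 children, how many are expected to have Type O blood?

Cross: AO × OO
Possible offspring genotypes: 2 AO, 2 OO
Blood type counts: 2 Type A, 2 Type O
Probability of Type O: 2/4 = 1/2
Expected count = 1/2 × 244 = 122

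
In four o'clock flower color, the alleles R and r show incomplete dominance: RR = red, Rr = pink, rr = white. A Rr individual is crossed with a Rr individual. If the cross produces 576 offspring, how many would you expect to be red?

Punnett square for Rr × Rr:
Offspring genotypes: 1 RR, 2 Rr, 1 rr
Phenotype counts: 1 red, 2 pink, 1 white
red: 1 out of 4 → fraction 1/4
Expected count = 1/4 × 576 = 144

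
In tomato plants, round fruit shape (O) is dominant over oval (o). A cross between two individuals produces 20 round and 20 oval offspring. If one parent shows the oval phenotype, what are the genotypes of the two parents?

Observed offspring: 20 round, 20 oval
The observed ratio simplifies to 1:1. One parent shows oval, so its genotype must be oo. A 1:1 offspring split requires the other parent to be heterozygous (Oo).
Parent genotypes: oo × Oo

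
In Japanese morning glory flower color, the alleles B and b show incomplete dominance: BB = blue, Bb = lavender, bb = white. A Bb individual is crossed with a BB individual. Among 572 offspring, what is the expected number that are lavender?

Punnett square for Bb × BB:
Offspring genotypes: 2 BB, 2 Bb
Phenotype counts: 2 blue, 2 lavender
lavender: 2 out of 4 → fraction 1/2
Expected count = 1/2 × 572 = 286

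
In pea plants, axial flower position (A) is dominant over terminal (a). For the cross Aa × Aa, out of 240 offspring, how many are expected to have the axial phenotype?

Punnett square for Aa × Aa:
Offspring genotypes: 1 AA, 2 Aa, 1 aa
Total offspring: 4
Count with target: 3
Probability: 3/4
Expected count = 3/4 × 240 = 180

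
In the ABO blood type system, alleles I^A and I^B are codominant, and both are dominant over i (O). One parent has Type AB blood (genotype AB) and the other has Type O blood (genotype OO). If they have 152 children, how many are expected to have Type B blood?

Cross: AB × OO
Possible offspring genotypes: 2 AO, 2 BO
Blood type counts: 2 Type A, 2 Type B
Probability of Type B: 2/4 = 1/2
Expected count = 1/2 × 152 = 76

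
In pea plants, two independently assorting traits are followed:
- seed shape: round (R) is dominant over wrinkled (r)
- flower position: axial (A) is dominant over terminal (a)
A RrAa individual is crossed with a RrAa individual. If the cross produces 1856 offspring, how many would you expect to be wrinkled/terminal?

Dihybrid cross RrAa × RrAa — consider each gene separately:
seed shape: Rr × Rr → 1 RR, 2 Rr, 1 rr → 3 R_ : 1 rr (out of 4)
flower position: Aa × Aa → 1 AA, 2 Aa, 1 aa → 3 A_ : 1 aa (out of 4)
Combine (counts out of 4 × 4 = 16): round/axial (R_A_) = 3×3 = 9; round/terminal (R_aa) = 3×1 = 3; wrinkled/axial (rrA_) = 1×3 = 3; wrinkled/terminal (rraa) = 1×1 = 1
Phenotype counts (out of 16): 9 round/axial, 3 round/terminal, 3 wrinkled/axial, 1 wrinkled/terminal
wrinkled/terminal: 1 out of 16 → fraction 1/16
Expected count = 1/16 × 1856 = 116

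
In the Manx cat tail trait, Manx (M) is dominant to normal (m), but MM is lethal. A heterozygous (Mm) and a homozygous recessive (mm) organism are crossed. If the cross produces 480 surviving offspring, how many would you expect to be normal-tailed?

Cross: Mm × mm
Punnett square offspring (before lethality): 2 Mm, 2 mm
No MM offspring are produced in this cross.
normal-tailed: 2 out of 4 → fraction 1/2
Expected count = 1/2 × 480 = 240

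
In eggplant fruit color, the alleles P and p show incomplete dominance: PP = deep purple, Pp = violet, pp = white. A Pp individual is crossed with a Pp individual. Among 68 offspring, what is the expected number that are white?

Punnett square for Pp × Pp:
Offspring genotypes: 1 PP, 2 Pp, 1 pp
Phenotype counts: 1 deep purple, 2 violet, 1 white
white: 1 out of 4 → fraction 1/4
Expected count = 1/4 × 68 = 17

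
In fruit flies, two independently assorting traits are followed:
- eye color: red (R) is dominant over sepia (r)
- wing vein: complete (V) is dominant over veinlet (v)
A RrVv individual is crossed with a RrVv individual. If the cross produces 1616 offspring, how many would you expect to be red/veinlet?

Dihybrid cross RrVv × RrVv — consider each gene separately:
eye color: Rr × Rr → 1 RR, 2 Rr, 1 rr → 3 R_ : 1 rr (out of 4)
wing vein: Vv × Vv → 1 VV, 2 Vv, 1 vv → 3 V_ : 1 vv (out of 4)
Combine (counts out of 4 × 4 = 16): red/complete (R_V_) = 3×3 = 9; red/veinlet (R_vv) = 3×1 = 3; sepia/complete (rrV_) = 1×3 = 3; sepia/veinlet (rrvv) = 1×1 = 1
Phenotype counts (out of 16): 9 red/complete, 3 red/veinlet, 3 sepia/complete, 1 sepia/veinlet
red/veinlet: 3 out of 16 → fraction 3/16
Expected count = 3/16 × 1616 = 303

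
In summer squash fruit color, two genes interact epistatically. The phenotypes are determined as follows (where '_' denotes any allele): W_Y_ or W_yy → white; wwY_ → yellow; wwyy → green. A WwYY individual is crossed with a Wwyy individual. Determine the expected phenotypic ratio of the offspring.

Cross: WwYY × Wwyy — consider each gene separately:
W gene: Ww × Ww → 1 WW, 2 Ww, 1 ww → 3 W_ : 1 ww (out of 4)
Y gene: YY × yy → 4 Yy → 4 Y_ (out of 4)
Genotype classes (out of 4 × 4 = 16): W_Y_ = 3×4 = 12; wwY_ = 1×4 = 4
Apply the phenotype rules: W_Y_ (12) → white; wwY_ (4) → yellow
Phenotype counts (out of 16): 12 white, 4 yellow
Ratio: 3 white : 1 yellow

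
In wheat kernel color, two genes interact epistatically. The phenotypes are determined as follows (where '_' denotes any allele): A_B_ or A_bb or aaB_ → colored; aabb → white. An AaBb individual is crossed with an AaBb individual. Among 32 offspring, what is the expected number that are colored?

Cross: AaBb × AaBb — consider each gene separately:
A gene: Aa × Aa → 1 AA, 2 Aa, 1 aa → 3 A_ : 1 aa (out of 4)
B gene: Bb × Bb → 1 BB, 2 Bb, 1 bb → 3 B_ : 1 bb (out of 4)
Genotype classes (out of 4 × 4 = 16): A_B_ = 3×3 = 9; A_bb = 3×1 = 3; aaB_ = 1×3 = 3; aabb = 1×1 = 1
Apply the phenotype rules: A_B_ (9) + A_bb (3) + aaB_ (3) → colored; aabb (1) → white
Phenotype counts (out of 16): 15 colored, 1 white
colored: 15 out of 16 → fraction 15/16
Expected count = 15/16 × 32 = 30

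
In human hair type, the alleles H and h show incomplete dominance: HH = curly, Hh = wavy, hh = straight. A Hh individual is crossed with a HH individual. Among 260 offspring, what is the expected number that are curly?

Punnett square for Hh × HH:
Offspring genotypes: 2 HH, 2 Hh
Phenotype counts: 2 curly, 2 wavy
curly: 2 out of 4 → fraction 1/2
Expected count = 1/2 × 260 = 130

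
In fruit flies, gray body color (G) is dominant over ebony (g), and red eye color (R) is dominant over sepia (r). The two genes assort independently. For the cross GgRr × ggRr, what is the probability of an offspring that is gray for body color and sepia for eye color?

Dihybrid cross GgRr × ggRr — consider each gene separately:
body color: Gg × gg → 2 Gg, 2 gg → 2 G_ : 2 gg (out of 4)
eye color: Rr × Rr → 1 RR, 2 Rr, 1 rr → 3 R_ : 1 rr (out of 4)
Looking for: gray (G_) and sepia (rr)
P(gray) = 2/4, P(sepia) = 1/4
P(both) = 2/4 × 1/4 = 2/16 = 1/8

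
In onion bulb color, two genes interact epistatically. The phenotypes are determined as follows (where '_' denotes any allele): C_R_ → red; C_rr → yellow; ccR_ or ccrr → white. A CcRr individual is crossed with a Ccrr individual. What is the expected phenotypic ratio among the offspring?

Cross: CcRr × Ccrr — consider each gene separately:
C gene: Cc × Cc → 1 CC, 2 Cc, 1 cc → 3 C_ : 1 cc (out of 4)
R gene: Rr × rr → 2 Rr, 2 rr → 2 R_ : 2 rr (out of 4)
Genotype classes (out of 4 × 4 = 16): C_R_ = 3×2 = 6; C_rr = 3×2 = 6; ccR_ = 1×2 = 2; ccrr = 1×2 = 2
Apply the phenotype rules: C_R_ (6) → red; C_rr (6) → yellow; ccR_ (2) + ccrr (2) → white
Phenotype counts (out of 16): 6 red, 6 yellow, 4 white
Ratio: 3 red : 3 yellow : 2 white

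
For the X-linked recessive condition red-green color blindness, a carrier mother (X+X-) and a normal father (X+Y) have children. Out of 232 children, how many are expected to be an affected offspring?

Cross: X+X- × X+Y
Offspring: 1 X+X+, 1 X+Y, 1 X+X-, 1 X-Y
Probability of an affected offspring: 1/4
Expected count = 1/4 × 232 = 58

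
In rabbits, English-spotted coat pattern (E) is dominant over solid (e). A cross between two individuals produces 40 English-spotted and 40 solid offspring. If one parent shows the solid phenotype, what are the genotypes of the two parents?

Observed offspring: 40 English-spotted, 40 solid
The observed ratio simplifies to 1:1. One parent shows solid, so its genotype must be ee. A 1:1 offspring split requires the other parent to be heterozygous (Ee).
Parent genotypes: ee × Ee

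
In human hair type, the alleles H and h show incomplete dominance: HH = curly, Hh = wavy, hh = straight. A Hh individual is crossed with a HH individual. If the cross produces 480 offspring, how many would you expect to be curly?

Punnett square for Hh × HH:
Offspring genotypes: 2 HH, 2 Hh
Phenotype counts: 2 curly, 2 wavy
curly: 2 out of 4 → fraction 1/2
Expected count = 1/2 × 480 = 240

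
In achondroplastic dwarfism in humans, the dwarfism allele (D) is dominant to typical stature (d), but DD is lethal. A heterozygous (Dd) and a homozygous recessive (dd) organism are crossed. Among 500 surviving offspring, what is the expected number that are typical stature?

Cross: Dd × dd
Punnett square offspring (before lethality): 2 Dd, 2 dd
No DD offspring are produced in this cross.
typical stature: 2 out of 4 → fraction 1/2
Expected count = 1/2 × 500 = 250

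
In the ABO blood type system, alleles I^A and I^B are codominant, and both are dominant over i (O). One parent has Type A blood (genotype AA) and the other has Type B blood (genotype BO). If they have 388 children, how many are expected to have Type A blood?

Cross: AA × BO
Possible offspring genotypes: 2 AB, 2 AO
Blood type counts: 2 Type AB, 2 Type A
Probability of Type A: 2/4 = 1/2
Expected count = 1/2 × 388 = 194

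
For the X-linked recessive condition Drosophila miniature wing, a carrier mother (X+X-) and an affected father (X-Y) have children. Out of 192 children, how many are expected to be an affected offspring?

Cross: X+X- × X-Y
Offspring: 1 X+X-, 1 X+Y, 1 X-X-, 1 X-Y
Probability of an affected offspring: 2/4 = 1/2
Expected count = 1/2 × 192 = 96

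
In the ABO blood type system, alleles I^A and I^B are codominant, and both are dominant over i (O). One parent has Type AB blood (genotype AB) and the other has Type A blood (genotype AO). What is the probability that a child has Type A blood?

Cross: AB × AO
Possible offspring genotypes: 1 AA, 1 AO, 1 AB, 1 BO
Blood type counts: 2 Type A, 1 Type AB, 1 Type B
Probability of Type A: 2/4 = 1/2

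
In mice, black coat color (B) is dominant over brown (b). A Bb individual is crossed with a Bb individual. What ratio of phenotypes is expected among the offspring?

Punnett square for Bb × Bb:
Offspring genotypes: 1 BB, 2 Bb, 1 bb
black: 3, brown: 1
Ratio: 3:1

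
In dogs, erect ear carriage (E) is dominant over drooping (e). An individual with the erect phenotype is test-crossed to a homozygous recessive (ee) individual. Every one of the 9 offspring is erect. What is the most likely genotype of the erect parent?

Test cross: ? × ee
All offspring are erect.
If the unknown parent were heterozygous (Ee), about half of 9 offspring would be drooping; none are. The unknown parent is most likely homozygous dominant (EE).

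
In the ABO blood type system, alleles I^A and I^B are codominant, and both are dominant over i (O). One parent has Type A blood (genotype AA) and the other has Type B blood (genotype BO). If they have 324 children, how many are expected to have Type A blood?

Cross: AA × BO
Possible offspring genotypes: 2 AB, 2 AO
Blood type counts: 2 Type AB, 2 Type A
Probability of Type A: 2/4 = 1/2
Expected count = 1/2 × 324 = 162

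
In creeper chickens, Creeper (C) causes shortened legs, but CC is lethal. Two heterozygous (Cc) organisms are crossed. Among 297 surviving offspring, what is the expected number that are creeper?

Cross: Cc × Cc
Punnett square offspring (before lethality): 1 CC, 2 Cc, 1 cc
The CC genotype is lethal (embryos die); surviving offspring: 2 Cc, 1 cc
creeper: 2 out of 3 → fraction 2/3
Expected count = 2/3 × 297 = 198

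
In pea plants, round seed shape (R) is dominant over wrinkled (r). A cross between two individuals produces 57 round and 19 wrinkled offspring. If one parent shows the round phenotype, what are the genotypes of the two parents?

Observed offspring: 57 round, 19 wrinkled
The observed ratio simplifies to 3:1. Wrinkled (rr) offspring appear, so each parent must contribute one r allele. The parent stated to show round carries R, so it is Rr. The other parent is then either Rr or rr: Rr × rr would give a 1:1 split, whereas Rr × Rr gives 3:1 — matching the data. So both parents are heterozygous (Rr × Rr).
Parent genotypes: Rr × Rr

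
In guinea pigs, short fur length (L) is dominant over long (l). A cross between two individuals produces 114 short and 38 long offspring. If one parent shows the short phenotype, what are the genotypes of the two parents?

Observed offspring: 114 short, 38 long
The observed ratio simplifies to 3:1. Long (ll) offspring appear, so each parent must contribute one l allele. The parent stated to show short carries L, so it is Ll. The other parent is then either Ll or ll: Ll × ll would give a 1:1 split, whereas Ll × Ll gives 3:1 — matching the data. So both parents are heterozygous (Ll × Ll).
Parent genotypes: Ll × Ll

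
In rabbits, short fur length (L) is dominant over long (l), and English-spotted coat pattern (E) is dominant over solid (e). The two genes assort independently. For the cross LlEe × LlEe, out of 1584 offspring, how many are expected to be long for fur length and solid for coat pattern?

Dihybrid cross LlEe × LlEe — consider each gene separately:
fur length: Ll × Ll → 1 LL, 2 Ll, 1 ll → 3 L_ : 1 ll (out of 4)
coat pattern: Ee × Ee → 1 EE, 2 Ee, 1 ee → 3 E_ : 1 ee (out of 4)
Looking for: long (ll) and solid (ee)
P(long) = 1/4, P(solid) = 1/4
P(both) = 1/4 × 1/4 = 1/16
Expected count = 1/16 × 1584 = 99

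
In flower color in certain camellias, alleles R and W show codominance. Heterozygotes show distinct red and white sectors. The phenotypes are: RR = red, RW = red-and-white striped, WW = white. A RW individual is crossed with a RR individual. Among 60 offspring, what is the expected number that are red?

Punnett square for RW × RR:
Offspring genotypes: 2 RR, 2 RW
Phenotype counts: 2 red, 2 red-and-white striped
red: 2 out of 4 → fraction 1/2
Expected count = 1/2 × 60 = 30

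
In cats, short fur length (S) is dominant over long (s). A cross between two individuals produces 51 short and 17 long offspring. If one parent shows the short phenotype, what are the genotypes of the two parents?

Observed offspring: 51 short, 17 long
The observed ratio simplifies to 3:1. Long (ss) offspring appear, so each parent must contribute one s allele. The parent stated to show short carries S, so it is Ss. The other parent is then either Ss or ss: Ss × ss would give a 1:1 split, whereas Ss × Ss gives 3:1 — matching the data. So both parents are heterozygous (Ss × Ss).
Parent genotypes: Ss × Ss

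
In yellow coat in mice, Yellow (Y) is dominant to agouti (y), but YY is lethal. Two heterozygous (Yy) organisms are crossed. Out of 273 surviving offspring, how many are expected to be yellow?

Cross: Yy × Yy
Punnett square offspring (before lethality): 1 YY, 2 Yy, 1 yy
The YY genotype is lethal (embryos die); surviving offspring: 2 Yy, 1 yy
yellow: 2 out of 3 → fraction 2/3
Expected count = 2/3 × 273 = 182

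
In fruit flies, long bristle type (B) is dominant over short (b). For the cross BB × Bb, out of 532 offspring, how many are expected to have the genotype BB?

Punnett square for BB × Bb:
Offspring genotypes: 2 BB, 2 Bb
Total offspring: 4
Count with target: 2
Probability: 2/4 = 1/2
Expected count = 1/2 × 532 = 266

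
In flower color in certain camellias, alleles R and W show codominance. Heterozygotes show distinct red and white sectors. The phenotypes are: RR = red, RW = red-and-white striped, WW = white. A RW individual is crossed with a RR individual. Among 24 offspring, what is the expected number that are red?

Punnett square for RW × RR:
Offspring genotypes: 2 RR, 2 RW
Phenotype counts: 2 red, 2 red-and-white striped
red: 2 out of 4 → fraction 1/2
Expected count = 1/2 × 24 = 12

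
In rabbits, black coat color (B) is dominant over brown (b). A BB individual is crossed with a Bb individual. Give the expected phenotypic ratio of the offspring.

Punnett square for BB × Bb:
Offspring genotypes: 2 BB, 2 Bb
black: 4, brown: 0
Ratio: all black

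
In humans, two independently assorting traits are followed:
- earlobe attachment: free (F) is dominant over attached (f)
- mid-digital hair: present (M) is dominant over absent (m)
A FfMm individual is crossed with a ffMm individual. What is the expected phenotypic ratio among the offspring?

Dihybrid cross FfMm × ffMm — consider each gene separately:
earlobe attachment: Ff × ff → 2 Ff, 2 ff → 2 F_ : 2 ff (out of 4)
mid-digital hair: Mm × Mm → 1 MM, 2 Mm, 1 mm → 3 M_ : 1 mm (out of 4)
Combine (counts out of 4 × 4 = 16): free/present (F_M_) = 2×3 = 6; free/absent (F_mm) = 2×1 = 2; attached/present (ffM_) = 2×3 = 6; attached/absent (ffmm) = 2×1 = 2
Phenotype counts (out of 16): 6 free/present, 2 free/absent, 6 attached/present, 2 attached/absent
Ratio: 3 free/present : 1 free/absent : 3 attached/present : 1 attached/absent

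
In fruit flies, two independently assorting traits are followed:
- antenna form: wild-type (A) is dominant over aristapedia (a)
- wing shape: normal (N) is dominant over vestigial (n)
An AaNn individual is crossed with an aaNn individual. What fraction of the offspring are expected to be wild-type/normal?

Dihybrid cross AaNn × aaNn — consider each gene separately:
antenna form: Aa × aa → 2 Aa, 2 aa → 2 A_ : 2 aa (out of 4)
wing shape: Nn × Nn → 1 NN, 2 Nn, 1 nn → 3 N_ : 1 nn (out of 4)
Combine (counts out of 4 × 4 = 16): wild-type/normal (A_N_) = 2×3 = 6; wild-type/vestigial (A_nn) = 2×1 = 2; aristapedia/normal (aaN_) = 2×3 = 6; aristapedia/vestigial (aann) = 2×1 = 2
Phenotype counts (out of 16): 6 wild-type/normal, 2 wild-type/vestigial, 6 aristapedia/normal, 2 aristapedia/vestigial
wild-type/normal: 6 out of 16
Probability: 6/16 = 3/8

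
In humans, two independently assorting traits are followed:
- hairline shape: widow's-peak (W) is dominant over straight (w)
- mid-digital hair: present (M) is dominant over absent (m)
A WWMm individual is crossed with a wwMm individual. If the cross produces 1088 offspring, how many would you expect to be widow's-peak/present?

Dihybrid cross WWMm × wwMm — consider each gene separately:
hairline shape: WW × ww → 4 Ww → 4 W_ (out of 4)
mid-digital hair: Mm × Mm → 1 MM, 2 Mm, 1 mm → 3 M_ : 1 mm (out of 4)
Combine (counts out of 4 × 4 = 16): widow's-peak/present (W_M_) = 4×3 = 12; widow's-peak/absent (W_mm) = 4×1 = 4
Phenotype counts (out of 16): 12 widow's-peak/present, 4 widow's-peak/absent
widow's-peak/present: 12 out of 16 → fraction 3/4
Expected count = 3/4 × 1088 = 816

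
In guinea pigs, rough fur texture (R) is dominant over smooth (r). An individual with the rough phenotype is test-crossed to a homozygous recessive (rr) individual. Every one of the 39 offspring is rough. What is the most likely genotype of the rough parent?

Test cross: ? × rr
All offspring are rough.
If the unknown parent were heterozygous (Rr), about half of 39 offspring would be smooth; none are. The unknown parent is most likely homozygous dominant (RR).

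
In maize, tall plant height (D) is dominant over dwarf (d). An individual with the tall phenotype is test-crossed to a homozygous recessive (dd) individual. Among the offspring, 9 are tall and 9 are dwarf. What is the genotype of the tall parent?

Test cross: ? × dd
Offspring: 9 tall, 9 dwarf — approximately 1:1.
A 1:1 ratio in a test cross indicates the unknown parent is heterozygous (Dd).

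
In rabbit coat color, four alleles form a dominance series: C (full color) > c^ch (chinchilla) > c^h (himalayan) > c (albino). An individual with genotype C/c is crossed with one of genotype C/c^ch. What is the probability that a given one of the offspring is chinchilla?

Cross: C/c × C/c^ch
Allele dominance: C > c^ch > c^h > c
Offspring genotypes: 1 C/C, 1 C/c^ch, 1 C/c, 1 c^ch/c
Phenotype counts: 3 full color, 1 chinchilla
chinchilla: 1 out of 4
Probability: 1/4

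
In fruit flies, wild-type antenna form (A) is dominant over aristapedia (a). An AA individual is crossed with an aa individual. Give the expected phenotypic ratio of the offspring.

Punnett square for AA × aa:
Offspring genotypes: 4 Aa
wild-type: 4, aristapedia: 0
Ratio: all wild-type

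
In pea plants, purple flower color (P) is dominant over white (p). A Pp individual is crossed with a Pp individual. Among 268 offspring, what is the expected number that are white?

Punnett square for Pp × Pp:
Offspring genotypes: 1 PP, 2 Pp, 1 pp
purple: 3, white: 1
white: 1 out of 4 → fraction 1/4
Expected count = 1/4 × 268 = 67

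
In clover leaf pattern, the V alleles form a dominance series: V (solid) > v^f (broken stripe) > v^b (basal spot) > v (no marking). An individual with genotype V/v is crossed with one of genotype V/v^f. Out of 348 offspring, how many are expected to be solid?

Cross: V/v × V/v^f
Allele dominance: V > v^f > v^b > v
Offspring genotypes: 1 V/V, 1 V/v^f, 1 V/v, 1 v^f/v
Phenotype counts: 3 solid, 1 broken stripe
solid: 3 out of 4 → fraction 3/4
Expected count = 3/4 × 348 = 261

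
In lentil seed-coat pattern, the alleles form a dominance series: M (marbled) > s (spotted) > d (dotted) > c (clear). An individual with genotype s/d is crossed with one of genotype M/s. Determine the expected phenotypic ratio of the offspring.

Cross: s/d × M/s
Allele dominance: M > s > d > c
Offspring genotypes: 1 M/s, 1 s/s, 1 M/d, 1 s/d
Phenotype counts: 2 marbled, 2 spotted
Ratio: 1 marbled : 1 spotted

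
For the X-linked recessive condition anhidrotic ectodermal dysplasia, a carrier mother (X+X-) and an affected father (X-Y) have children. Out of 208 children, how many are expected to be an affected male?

Cross: X+X- × X-Y
Offspring: 1 X+X-, 1 X+Y, 1 X-X-, 1 X-Y
Probability of an affected male: 1/4
Expected count = 1/4 × 208 = 52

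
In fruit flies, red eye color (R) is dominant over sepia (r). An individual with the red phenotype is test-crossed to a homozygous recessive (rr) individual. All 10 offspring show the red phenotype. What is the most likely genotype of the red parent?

Test cross: ? × rr
All offspring are red.
If the unknown parent were heterozygous (Rr), about half of 10 offspring would be sepia; none are. The unknown parent is most likely homozygous dominant (RR).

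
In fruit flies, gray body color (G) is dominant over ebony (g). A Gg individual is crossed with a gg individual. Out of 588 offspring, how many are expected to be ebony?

Punnett square for Gg × gg:
Offspring genotypes: 2 Gg, 2 gg
gray: 2, ebony: 2
ebony: 2 out of 4 → fraction 1/2
Expected count = 1/2 × 588 = 294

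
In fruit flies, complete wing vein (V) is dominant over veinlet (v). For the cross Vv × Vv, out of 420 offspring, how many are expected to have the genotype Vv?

Punnett square for Vv × Vv:
Offspring genotypes: 1 VV, 2 Vv, 1 vv
Total offspring: 4
Count with target: 2
Probability: 2/4 = 1/2
Expected count = 1/2 × 420 = 210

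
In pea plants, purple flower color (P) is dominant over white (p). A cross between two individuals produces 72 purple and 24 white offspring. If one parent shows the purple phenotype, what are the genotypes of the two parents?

Observed offspring: 72 purple, 24 white
The observed ratio simplifies to 3:1. White (pp) offspring appear, so each parent must contribute one p allele. The parent stated to show purple carries P, so it is Pp. The other parent is then either Pp or pp: Pp × pp would give a 1:1 split, whereas Pp × Pp gives 3:1 — matching the data. So both parents are heterozygous (Pp × Pp).
Parent genotypes: Pp × Pp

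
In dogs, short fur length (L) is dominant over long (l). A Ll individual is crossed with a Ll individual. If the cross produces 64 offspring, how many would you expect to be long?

Punnett square for Ll × Ll:
Offspring genotypes: 1 LL, 2 Ll, 1 ll
short: 3, long: 1
long: 1 out of 4 → fraction 1/4
Expected count = 1/4 × 64 = 16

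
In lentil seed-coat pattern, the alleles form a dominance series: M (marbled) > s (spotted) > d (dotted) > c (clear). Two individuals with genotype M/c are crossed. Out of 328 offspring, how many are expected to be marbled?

Cross: M/c × M/c
Allele dominance: M > s > d > c
Offspring genotypes: 1 M/M, 2 M/c, 1 c/c
Phenotype counts: 3 marbled, 1 clear
marbled: 3 out of 4 → fraction 3/4
Expected count = 3/4 × 328 = 246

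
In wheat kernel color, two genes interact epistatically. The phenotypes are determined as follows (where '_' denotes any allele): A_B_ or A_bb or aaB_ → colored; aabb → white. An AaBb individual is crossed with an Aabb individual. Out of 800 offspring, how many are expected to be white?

Cross: AaBb × Aabb — consider each gene separately:
A gene: Aa × Aa → 1 AA, 2 Aa, 1 aa → 3 A_ : 1 aa (out of 4)
B gene: Bb × bb → 2 Bb, 2 bb → 2 B_ : 2 bb (out of 4)
Genotype classes (out of 4 × 4 = 16): A_B_ = 3×2 = 6; A_bb = 3×2 = 6; aaB_ = 1×2 = 2; aabb = 1×2 = 2
Apply the phenotype rules: A_B_ (6) + A_bb (6) + aaB_ (2) → colored; aabb (2) → white
Phenotype counts (out of 16): 14 colored, 2 white
white: 2 out of 16 → fraction 1/8
Expected count = 1/8 × 800 = 100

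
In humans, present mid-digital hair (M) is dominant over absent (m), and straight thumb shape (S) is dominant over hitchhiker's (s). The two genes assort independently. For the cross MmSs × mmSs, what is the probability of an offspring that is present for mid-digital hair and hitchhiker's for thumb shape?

Dihybrid cross MmSs × mmSs — consider each gene separately:
mid-digital hair: Mm × mm → 2 Mm, 2 mm → 2 M_ : 2 mm (out of 4)
thumb shape: Ss × Ss → 1 SS, 2 Ss, 1 ss → 3 S_ : 1 ss (out of 4)
Looking for: present (M_) and hitchhiker's (ss)
P(present) = 2/4, P(hitchhiker's) = 1/4
P(both) = 2/4 × 1/4 = 2/16 = 1/8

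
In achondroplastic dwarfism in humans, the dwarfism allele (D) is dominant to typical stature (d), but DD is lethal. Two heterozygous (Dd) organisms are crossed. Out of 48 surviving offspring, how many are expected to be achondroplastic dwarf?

Cross: Dd × Dd
Punnett square offspring (before lethality): 1 DD, 2 Dd, 1 dd
The DD genotype is lethal (embryos die); surviving offspring: 2 Dd, 1 dd
achondroplastic dwarf: 2 out of 3 → fraction 2/3
Expected count = 2/3 × 48 = 32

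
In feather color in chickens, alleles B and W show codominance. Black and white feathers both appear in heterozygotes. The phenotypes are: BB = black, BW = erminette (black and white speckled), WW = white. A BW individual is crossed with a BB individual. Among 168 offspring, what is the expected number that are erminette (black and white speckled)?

Punnett square for BW × BB:
Offspring genotypes: 2 BB, 2 BW
Phenotype counts: 2 black, 2 erminette (black and white speckled)
erminette (black and white speckled): 2 out of 4 → fraction 1/2
Expected count = 1/2 × 168 = 84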